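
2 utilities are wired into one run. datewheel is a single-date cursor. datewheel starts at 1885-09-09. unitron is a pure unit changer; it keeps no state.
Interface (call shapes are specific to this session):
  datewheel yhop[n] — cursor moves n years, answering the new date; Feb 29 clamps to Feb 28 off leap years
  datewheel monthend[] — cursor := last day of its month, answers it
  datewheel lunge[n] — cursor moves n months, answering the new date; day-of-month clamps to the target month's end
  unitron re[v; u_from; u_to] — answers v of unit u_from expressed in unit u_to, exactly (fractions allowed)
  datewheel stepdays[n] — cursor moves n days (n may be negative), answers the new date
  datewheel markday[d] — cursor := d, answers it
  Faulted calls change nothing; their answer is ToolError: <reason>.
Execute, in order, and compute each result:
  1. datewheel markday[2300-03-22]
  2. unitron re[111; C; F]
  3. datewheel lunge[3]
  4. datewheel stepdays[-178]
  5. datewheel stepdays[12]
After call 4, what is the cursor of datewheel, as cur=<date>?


Answer: cur=2299-12-26

Derivation:
Act: datewheel markday[d→2300-03-22]
Obs: 2300-03-22
Act: unitron re[v→111; u_from→C; u_to→F]
Obs: 1159/5
Act: datewheel lunge[n→3]
Obs: 2300-06-22
Act: datewheel stepdays[n→-178]
Obs: 2299-12-26
Act: datewheel stepdays[n→12]
Obs: 2300-01-07


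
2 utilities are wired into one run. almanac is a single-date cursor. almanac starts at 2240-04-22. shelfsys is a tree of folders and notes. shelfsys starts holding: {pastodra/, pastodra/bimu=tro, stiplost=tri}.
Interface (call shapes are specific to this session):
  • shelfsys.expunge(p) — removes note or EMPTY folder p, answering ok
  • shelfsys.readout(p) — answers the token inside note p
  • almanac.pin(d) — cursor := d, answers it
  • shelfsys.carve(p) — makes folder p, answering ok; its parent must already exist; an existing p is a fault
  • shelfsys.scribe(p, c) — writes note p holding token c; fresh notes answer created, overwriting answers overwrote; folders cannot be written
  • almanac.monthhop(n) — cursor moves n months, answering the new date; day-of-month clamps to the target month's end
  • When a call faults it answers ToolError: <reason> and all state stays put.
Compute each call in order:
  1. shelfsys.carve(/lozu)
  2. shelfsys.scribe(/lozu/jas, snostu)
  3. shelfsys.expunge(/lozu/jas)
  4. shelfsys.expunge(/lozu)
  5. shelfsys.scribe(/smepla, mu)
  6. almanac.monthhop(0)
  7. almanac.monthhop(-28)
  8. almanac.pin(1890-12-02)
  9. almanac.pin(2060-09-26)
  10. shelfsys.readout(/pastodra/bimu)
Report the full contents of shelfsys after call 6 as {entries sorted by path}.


Invoking shelfsys.carve(p=/lozu): ok.
Invoking shelfsys.scribe(p=/lozu/jas, c=snostu), yielding created.
Calling shelfsys.expunge(p=/lozu/jas), → ok.
I use shelfsys.expunge(p=/lozu): ok.
Calling shelfsys.scribe(p=/smepla, c=mu), → created.
Now I run almanac.monthhop(n=0), → 2240-04-22.
Now I run almanac.monthhop(n=-28), giving 2237-12-22.
I use almanac.pin(d=1890-12-02), and see 1890-12-02.
Next I call almanac.pin(d=2060-09-26), and get 2060-09-26.
I invoke shelfsys.readout(p=/pastodra/bimu), giving tro.

Answer: {pastodra/, pastodra/bimu=tro, smepla=mu, stiplost=tri}


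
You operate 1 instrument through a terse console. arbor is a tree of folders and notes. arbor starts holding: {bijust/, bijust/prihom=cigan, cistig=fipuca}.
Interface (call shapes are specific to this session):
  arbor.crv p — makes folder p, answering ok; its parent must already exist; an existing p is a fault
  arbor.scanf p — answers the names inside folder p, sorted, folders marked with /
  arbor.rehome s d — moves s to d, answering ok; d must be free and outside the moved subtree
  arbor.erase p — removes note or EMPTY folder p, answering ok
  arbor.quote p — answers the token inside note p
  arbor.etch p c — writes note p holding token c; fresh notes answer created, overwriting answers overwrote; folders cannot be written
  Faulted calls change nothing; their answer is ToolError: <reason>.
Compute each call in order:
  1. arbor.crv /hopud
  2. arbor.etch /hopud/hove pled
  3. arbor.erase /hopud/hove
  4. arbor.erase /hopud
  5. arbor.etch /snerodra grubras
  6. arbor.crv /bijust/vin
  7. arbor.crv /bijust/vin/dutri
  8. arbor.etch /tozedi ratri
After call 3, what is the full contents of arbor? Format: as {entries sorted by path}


Answer: {bijust/, bijust/prihom=cigan, cistig=fipuca, hopud/}

Derivation:
$ arbor.crv p: /hopud
:: ok
$ arbor.etch p: /hopud/hove c: pled
:: created
$ arbor.erase p: /hopud/hove
:: ok
$ arbor.erase p: /hopud
:: ok
$ arbor.etch p: /snerodra c: grubras
:: created
$ arbor.crv p: /bijust/vin
:: ok
$ arbor.crv p: /bijust/vin/dutri
:: ok
$ arbor.etch p: /tozedi c: ratri
:: created


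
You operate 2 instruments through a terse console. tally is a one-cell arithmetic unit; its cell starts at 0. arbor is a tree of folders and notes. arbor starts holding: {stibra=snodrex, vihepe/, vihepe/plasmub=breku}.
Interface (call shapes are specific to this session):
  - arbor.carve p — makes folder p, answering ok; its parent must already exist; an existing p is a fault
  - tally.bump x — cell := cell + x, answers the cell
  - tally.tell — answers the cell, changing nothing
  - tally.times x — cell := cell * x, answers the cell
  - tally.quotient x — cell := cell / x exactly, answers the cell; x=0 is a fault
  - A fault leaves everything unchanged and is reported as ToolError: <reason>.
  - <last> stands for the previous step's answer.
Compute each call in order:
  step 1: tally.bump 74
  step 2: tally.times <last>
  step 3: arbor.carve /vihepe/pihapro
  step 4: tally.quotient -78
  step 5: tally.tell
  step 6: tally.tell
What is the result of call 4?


Answer: -2738/39

Derivation:
Do: tally.bump[74]
See: 74
Do: tally.times[<last>]
See: 5476
Do: arbor.carve[/vihepe/pihapro]
See: ok
Do: tally.quotient[-78]
See: -2738/39
Do: tally.tell[]
See: -2738/39
Do: tally.tell[]
See: -2738/39


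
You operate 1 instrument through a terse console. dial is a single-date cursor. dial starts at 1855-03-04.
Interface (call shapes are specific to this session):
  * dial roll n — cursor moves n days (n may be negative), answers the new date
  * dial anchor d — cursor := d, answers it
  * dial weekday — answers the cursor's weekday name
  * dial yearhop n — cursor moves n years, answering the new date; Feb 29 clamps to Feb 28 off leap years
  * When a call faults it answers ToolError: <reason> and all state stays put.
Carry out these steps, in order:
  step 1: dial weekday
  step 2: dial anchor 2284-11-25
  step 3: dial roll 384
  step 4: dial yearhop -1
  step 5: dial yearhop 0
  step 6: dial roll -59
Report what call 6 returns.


·→ dial weekday()
·← Sunday
·→ dial anchor(d='2284-11-25')
·← 2284-11-25
·→ dial roll(n='384')
·← 2285-12-14
·→ dial yearhop(n='-1')
·← 2284-12-14
·→ dial yearhop(n='0')
·← 2284-12-14
·→ dial roll(n='-59')
·← 2284-10-16

Answer: 2284-10-16


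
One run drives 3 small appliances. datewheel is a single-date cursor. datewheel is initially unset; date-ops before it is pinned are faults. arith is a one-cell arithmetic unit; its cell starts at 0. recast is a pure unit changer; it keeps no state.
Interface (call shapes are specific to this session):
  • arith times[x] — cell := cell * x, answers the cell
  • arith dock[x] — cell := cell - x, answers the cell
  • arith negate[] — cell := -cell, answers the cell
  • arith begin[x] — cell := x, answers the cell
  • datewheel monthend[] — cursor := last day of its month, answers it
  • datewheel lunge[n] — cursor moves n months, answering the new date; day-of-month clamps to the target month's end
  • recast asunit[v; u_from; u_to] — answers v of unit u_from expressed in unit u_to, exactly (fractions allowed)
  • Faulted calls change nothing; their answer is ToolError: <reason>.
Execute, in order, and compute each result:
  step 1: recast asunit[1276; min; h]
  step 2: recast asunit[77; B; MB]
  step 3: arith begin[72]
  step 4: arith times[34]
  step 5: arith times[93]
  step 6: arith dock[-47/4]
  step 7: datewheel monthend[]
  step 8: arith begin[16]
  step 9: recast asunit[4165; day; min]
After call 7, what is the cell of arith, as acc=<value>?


~$ recast asunit v=1276 u_from=min u_to=h
  319/15
~$ recast asunit v=77 u_from=B u_to=MB
  77/1000000
~$ arith begin x=72
  72
~$ arith times x=34
  2448
~$ arith times x=93
  227664
~$ arith dock x=-47/4
  910703/4
~$ datewheel monthend
  ToolError: no date set
~$ arith begin x=16
  16
~$ recast asunit v=4165 u_from=day u_to=min
  5997600

Answer: acc=910703/4


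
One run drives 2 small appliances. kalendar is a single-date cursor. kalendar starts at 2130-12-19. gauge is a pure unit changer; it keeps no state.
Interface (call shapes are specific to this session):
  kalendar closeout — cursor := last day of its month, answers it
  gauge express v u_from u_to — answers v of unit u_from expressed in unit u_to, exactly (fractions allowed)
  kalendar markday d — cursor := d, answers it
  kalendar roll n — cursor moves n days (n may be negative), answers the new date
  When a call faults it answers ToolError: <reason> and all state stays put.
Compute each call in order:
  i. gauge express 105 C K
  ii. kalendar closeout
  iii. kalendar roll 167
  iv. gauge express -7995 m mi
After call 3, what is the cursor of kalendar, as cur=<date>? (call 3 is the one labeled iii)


[in] gauge express v: 105 u_from: C u_to: K
  7563/20
[in] kalendar closeout
  2130-12-31
[in] kalendar roll n: 167
  2131-06-16
[in] gauge express v: -7995 u_from: m u_to: mi
  -333125/67056

Answer: cur=2131-06-16


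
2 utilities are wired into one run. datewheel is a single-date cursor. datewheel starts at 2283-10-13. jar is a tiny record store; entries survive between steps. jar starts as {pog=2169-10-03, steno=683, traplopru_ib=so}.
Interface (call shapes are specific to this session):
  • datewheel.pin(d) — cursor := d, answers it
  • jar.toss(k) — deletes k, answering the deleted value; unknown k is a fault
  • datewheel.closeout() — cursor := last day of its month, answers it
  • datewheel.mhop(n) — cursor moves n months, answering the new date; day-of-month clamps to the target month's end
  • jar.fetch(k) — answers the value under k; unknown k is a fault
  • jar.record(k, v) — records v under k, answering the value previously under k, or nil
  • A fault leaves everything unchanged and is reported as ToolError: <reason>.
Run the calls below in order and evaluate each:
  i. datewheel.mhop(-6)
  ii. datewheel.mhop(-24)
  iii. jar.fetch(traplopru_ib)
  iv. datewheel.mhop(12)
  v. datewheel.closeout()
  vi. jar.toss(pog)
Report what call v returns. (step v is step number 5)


Answer: 2282-04-30

Derivation:
~$ mhop n→-6
= 2283-04-13
~$ mhop n→-24
= 2281-04-13
~$ fetch k→traplopru_ib
= so
~$ mhop n→12
= 2282-04-13
~$ closeout
= 2282-04-30
~$ toss k→pog
= 2169-10-03


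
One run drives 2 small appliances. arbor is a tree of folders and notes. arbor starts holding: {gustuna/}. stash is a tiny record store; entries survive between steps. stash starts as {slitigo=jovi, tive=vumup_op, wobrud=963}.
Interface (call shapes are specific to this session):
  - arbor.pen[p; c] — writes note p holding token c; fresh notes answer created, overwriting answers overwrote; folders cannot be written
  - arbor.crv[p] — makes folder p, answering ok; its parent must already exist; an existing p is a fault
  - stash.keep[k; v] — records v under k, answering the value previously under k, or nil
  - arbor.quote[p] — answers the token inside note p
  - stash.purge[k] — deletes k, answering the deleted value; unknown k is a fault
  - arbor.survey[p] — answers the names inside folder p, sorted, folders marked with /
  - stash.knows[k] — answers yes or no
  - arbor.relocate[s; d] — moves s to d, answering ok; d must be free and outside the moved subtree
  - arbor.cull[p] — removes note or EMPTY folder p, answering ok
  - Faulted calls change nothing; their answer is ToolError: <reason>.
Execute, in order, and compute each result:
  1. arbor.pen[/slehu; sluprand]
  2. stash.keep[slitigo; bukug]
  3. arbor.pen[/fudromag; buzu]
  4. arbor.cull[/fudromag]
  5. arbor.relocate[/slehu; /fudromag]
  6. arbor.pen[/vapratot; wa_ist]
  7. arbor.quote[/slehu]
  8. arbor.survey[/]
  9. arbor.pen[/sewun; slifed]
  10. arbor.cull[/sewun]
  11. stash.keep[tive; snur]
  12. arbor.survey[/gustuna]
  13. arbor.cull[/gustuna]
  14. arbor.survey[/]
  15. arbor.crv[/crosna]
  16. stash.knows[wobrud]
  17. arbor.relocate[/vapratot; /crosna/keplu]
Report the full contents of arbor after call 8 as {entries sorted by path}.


Answer: {fudromag=sluprand, gustuna/, vapratot=wa_ist}

Derivation:
# 1. arbor.pen(p='/slehu', c='sluprand') -> created
# 2. stash.keep(k='slitigo', v='bukug') -> jovi
# 3. arbor.pen(p='/fudromag', c='buzu') -> created
# 4. arbor.cull(p='/fudromag') -> ok
# 5. arbor.relocate(s='/slehu', d='/fudromag') -> ok
# 6. arbor.pen(p='/vapratot', c='wa_ist') -> created
# 7. arbor.quote(p='/slehu') -> ToolError: not found
# 8. arbor.survey(p='/') -> [fudromag, gustuna/, vapratot]
# 9. arbor.pen(p='/sewun', c='slifed') -> created
# 10. arbor.cull(p='/sewun') -> ok
# 11. stash.keep(k='tive', v='snur') -> vumup_op
# 12. arbor.survey(p='/gustuna') -> []
# 13. arbor.cull(p='/gustuna') -> ok
# 14. arbor.survey(p='/') -> [fudromag, vapratot]
# 15. arbor.crv(p='/crosna') -> ok
# 16. stash.knows(k='wobrud') -> yes
# 17. arbor.relocate(s='/vapratot', d='/crosna/keplu') -> ok


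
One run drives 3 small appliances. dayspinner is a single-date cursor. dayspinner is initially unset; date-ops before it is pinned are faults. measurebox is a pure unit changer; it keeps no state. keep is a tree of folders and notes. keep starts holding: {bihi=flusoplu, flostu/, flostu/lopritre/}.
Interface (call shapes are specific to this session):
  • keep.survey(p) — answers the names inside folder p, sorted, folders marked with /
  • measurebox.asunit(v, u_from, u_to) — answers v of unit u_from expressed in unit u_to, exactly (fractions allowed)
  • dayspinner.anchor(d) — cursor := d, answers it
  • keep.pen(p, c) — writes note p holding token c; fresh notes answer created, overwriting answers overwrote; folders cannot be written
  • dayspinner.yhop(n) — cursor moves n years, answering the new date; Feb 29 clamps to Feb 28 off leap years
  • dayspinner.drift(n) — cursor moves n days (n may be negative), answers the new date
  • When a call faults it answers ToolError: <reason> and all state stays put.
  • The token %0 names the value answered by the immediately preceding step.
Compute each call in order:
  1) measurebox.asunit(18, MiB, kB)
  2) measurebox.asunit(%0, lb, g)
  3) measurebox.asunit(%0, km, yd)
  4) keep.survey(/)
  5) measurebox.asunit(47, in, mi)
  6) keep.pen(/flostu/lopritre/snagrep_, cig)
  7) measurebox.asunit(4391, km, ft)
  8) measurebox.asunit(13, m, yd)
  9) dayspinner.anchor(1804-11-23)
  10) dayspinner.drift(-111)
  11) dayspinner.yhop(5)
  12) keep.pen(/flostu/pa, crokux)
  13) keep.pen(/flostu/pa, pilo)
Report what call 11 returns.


Answer: 1809-08-04

Derivation:
~$ measurebox.asunit v: 18 u_from: MiB u_to: kB
  2359296/125
~$ measurebox.asunit v: %0 u_from: lb u_to: g
  3344245825536/390625
~$ measurebox.asunit v: %0 u_from: km u_to: yd
  5945325912064/635
~$ keep.survey p: /
  [bihi, flostu/]
~$ measurebox.asunit v: 47 u_from: in u_to: mi
  47/63360
~$ keep.pen p: /flostu/lopritre/snagrep_ c: cig
  created
~$ measurebox.asunit v: 4391 u_from: km u_to: ft
  5488750000/381
~$ measurebox.asunit v: 13 u_from: m u_to: yd
  16250/1143
~$ dayspinner.anchor d: 1804-11-23
  1804-11-23
~$ dayspinner.drift n: -111
  1804-08-04
~$ dayspinner.yhop n: 5
  1809-08-04
~$ keep.pen p: /flostu/pa c: crokux
  created
~$ keep.pen p: /flostu/pa c: pilo
  overwrote


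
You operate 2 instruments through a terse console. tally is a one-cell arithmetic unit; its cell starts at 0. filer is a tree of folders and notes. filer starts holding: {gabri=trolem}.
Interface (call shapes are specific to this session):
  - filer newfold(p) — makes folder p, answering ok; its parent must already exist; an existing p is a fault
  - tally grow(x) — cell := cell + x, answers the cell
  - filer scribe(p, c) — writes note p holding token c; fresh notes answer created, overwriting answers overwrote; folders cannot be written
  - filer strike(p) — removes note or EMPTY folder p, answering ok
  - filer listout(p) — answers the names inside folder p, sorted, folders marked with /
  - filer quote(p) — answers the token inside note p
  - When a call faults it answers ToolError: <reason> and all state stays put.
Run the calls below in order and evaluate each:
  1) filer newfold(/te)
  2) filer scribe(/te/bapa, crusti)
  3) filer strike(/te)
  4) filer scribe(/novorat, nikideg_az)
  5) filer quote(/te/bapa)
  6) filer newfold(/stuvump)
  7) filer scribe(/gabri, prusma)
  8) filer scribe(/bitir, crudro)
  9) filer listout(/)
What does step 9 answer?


% filer newfold p=/te
:: ok
% filer scribe p=/te/bapa c=crusti
:: created
% filer strike p=/te
:: ToolError: not empty
% filer scribe p=/novorat c=nikideg_az
:: created
% filer quote p=/te/bapa
:: crusti
% filer newfold p=/stuvump
:: ok
% filer scribe p=/gabri c=prusma
:: overwrote
% filer scribe p=/bitir c=crudro
:: created
% filer listout p=/
:: [bitir, gabri, novorat, stuvump/, te/]

Answer: [bitir, gabri, novorat, stuvump/, te/]


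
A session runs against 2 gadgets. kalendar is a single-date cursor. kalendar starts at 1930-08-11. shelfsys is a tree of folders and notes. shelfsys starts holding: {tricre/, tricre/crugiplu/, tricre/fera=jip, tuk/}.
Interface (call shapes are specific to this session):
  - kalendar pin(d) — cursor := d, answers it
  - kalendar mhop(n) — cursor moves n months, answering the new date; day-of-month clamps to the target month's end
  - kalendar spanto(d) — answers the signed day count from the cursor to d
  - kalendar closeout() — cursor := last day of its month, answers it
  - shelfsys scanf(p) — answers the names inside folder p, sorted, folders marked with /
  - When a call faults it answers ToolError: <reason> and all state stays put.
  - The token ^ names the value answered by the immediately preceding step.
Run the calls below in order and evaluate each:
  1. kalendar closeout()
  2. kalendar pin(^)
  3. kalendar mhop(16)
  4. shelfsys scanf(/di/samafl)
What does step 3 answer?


Answer: 1931-12-31

Derivation:
Do: kalendar closeout[]
See: 1930-08-31
Do: kalendar pin[d=^]
See: 1930-08-31
Do: kalendar mhop[n=16]
See: 1931-12-31
Do: shelfsys scanf[p=/di/samafl]
See: ToolError: not found


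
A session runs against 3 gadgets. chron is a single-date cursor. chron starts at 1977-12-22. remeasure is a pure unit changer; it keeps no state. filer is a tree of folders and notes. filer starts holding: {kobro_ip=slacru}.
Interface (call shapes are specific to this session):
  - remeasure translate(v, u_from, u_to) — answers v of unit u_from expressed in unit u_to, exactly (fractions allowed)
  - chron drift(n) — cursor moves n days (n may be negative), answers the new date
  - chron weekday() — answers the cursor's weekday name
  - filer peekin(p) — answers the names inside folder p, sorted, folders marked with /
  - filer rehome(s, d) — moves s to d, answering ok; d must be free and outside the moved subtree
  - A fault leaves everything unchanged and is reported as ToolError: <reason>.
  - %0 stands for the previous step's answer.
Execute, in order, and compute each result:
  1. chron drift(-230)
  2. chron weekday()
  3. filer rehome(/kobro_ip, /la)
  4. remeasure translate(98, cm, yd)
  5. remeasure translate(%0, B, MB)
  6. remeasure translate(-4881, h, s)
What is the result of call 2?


→ chron drift(n='-230')
← 1977-05-06
→ chron weekday()
← Friday
→ filer rehome(s='/kobro_ip', d='/la')
← ok
→ remeasure translate(v='98', u_from='cm', u_to='yd')
← 1225/1143
→ remeasure translate(v='%0', u_from='B', u_to='MB')
← 49/45720000
→ remeasure translate(v='-4881', u_from='h', u_to='s')
← -17571600

Answer: Friday


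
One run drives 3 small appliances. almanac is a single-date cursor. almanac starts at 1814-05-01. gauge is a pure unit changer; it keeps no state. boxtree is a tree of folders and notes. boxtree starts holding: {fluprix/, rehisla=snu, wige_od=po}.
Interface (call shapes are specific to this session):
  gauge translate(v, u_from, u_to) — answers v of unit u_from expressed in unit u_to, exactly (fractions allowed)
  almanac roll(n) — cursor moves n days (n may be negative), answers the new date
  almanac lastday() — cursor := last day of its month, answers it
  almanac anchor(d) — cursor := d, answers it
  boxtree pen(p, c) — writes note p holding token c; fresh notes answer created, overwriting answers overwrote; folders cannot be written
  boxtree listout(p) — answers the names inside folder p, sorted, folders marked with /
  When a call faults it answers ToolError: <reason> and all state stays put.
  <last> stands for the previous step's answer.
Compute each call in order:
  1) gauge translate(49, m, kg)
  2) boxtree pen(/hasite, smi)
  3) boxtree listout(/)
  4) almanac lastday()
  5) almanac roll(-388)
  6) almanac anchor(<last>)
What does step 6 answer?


Answer: 1813-05-08

Derivation:
[in] gauge translate v='49' u_from='m' u_to='kg'
= ToolError: incompatible units
[in] boxtree pen p='/hasite' c='smi'
= created
[in] boxtree listout p='/'
= [fluprix/, hasite, rehisla, wige_od]
[in] almanac lastday
= 1814-05-31
[in] almanac roll n='-388'
= 1813-05-08
[in] almanac anchor d='<last>'
= 1813-05-08


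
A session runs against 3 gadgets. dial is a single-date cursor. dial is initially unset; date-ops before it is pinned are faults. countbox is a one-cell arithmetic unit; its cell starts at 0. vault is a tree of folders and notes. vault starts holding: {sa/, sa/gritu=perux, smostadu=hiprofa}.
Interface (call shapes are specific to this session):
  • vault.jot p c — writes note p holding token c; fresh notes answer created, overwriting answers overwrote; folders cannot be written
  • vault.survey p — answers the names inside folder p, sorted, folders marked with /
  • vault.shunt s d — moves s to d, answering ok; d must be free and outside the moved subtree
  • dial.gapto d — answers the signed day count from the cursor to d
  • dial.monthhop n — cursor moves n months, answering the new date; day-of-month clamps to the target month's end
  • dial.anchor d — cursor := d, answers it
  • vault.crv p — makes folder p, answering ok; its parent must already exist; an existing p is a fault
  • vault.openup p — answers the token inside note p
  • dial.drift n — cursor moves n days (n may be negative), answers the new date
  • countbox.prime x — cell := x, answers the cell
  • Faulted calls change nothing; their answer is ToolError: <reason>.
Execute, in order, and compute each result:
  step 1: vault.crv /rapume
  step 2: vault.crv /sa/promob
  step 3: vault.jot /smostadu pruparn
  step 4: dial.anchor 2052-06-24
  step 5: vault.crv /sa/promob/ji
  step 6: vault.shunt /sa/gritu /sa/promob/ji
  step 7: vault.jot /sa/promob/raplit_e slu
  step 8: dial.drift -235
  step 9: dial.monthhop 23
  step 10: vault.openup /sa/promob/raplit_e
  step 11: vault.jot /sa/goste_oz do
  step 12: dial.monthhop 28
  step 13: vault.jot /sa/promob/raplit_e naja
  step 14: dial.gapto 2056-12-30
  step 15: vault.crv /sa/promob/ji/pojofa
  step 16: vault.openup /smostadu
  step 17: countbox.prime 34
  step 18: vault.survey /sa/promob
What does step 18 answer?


Answer: [ji/, raplit_e]

Derivation:
I use crv with p='/rapume', → ok.
I call crv with p='/sa/promob': ok.
Now I run jot with p='/smostadu', c='pruparn', and get overwrote.
Now I run anchor with d='2052-06-24', and get 2052-06-24.
Then crv with p='/sa/promob/ji', and observe ok.
Using shunt with s='/sa/gritu', d='/sa/promob/ji', and get ToolError: exists.
Next I call jot with p='/sa/promob/raplit_e', c='slu', yielding created.
I use drift with n='-235', and get 2051-11-02.
Then monthhop with n='23', and get 2053-10-02.
Next I call openup with p='/sa/promob/raplit_e', and get slu.
I try jot with p='/sa/goste_oz', c='do', yielding created.
I run monthhop with n='28', and see 2056-02-02.
I try jot with p='/sa/promob/raplit_e', c='naja', yielding overwrote.
I run gapto with d='2056-12-30', yielding 332.
Invoking crv with p='/sa/promob/ji/pojofa', and observe ok.
Calling openup with p='/smostadu': pruparn.
I call prime with x='34', yielding 34.
I invoke survey with p='/sa/promob', yielding [ji/, raplit_e].


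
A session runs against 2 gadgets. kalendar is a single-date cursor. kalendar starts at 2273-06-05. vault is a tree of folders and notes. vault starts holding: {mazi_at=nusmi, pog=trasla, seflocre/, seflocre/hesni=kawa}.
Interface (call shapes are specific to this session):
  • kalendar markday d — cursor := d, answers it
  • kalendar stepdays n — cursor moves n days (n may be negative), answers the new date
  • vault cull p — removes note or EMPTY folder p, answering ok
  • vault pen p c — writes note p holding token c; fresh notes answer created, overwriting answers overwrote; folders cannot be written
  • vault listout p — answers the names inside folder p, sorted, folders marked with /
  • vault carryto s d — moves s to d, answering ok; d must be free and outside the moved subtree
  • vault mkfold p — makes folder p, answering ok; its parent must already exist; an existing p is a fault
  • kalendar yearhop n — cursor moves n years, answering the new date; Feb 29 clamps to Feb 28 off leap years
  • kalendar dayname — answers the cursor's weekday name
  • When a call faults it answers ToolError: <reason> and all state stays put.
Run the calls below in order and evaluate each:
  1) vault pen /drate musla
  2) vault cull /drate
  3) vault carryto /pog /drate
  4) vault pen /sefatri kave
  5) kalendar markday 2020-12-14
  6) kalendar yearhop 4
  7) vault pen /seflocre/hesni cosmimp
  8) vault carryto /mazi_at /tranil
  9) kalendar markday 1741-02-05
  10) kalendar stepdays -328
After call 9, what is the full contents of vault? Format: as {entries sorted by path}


Answer: {drate=trasla, sefatri=kave, seflocre/, seflocre/hesni=cosmimp, tranil=nusmi}

Derivation:
>>> vault pen p='/drate' c='musla'
= created
>>> vault cull p='/drate'
= ok
>>> vault carryto s='/pog' d='/drate'
= ok
>>> vault pen p='/sefatri' c='kave'
= created
>>> kalendar markday d='2020-12-14'
= 2020-12-14
>>> kalendar yearhop n='4'
= 2024-12-14
>>> vault pen p='/seflocre/hesni' c='cosmimp'
= overwrote
>>> vault carryto s='/mazi_at' d='/tranil'
= ok
>>> kalendar markday d='1741-02-05'
= 1741-02-05
>>> kalendar stepdays n='-328'
= 1740-03-14


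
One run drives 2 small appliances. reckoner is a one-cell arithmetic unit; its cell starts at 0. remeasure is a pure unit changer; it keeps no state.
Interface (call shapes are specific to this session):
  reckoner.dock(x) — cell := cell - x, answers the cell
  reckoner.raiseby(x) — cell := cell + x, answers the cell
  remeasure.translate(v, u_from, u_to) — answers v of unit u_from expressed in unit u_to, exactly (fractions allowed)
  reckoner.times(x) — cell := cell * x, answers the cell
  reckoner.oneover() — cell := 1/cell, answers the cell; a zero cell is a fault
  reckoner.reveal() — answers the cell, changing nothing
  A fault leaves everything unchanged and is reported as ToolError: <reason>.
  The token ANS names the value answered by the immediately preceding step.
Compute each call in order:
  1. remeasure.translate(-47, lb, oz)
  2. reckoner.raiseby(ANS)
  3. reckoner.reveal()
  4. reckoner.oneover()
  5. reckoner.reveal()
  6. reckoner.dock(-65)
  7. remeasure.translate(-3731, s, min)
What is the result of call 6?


Answer: 48879/752

Derivation:
·→ remeasure.translate(v: -47, u_from: lb, u_to: oz)
·← -752
·→ reckoner.raiseby(x: ANS)
·← -752
·→ reckoner.reveal()
·← -752
·→ reckoner.oneover()
·← -1/752
·→ reckoner.reveal()
·← -1/752
·→ reckoner.dock(x: -65)
·← 48879/752
·→ remeasure.translate(v: -3731, u_from: s, u_to: min)
·← -3731/60


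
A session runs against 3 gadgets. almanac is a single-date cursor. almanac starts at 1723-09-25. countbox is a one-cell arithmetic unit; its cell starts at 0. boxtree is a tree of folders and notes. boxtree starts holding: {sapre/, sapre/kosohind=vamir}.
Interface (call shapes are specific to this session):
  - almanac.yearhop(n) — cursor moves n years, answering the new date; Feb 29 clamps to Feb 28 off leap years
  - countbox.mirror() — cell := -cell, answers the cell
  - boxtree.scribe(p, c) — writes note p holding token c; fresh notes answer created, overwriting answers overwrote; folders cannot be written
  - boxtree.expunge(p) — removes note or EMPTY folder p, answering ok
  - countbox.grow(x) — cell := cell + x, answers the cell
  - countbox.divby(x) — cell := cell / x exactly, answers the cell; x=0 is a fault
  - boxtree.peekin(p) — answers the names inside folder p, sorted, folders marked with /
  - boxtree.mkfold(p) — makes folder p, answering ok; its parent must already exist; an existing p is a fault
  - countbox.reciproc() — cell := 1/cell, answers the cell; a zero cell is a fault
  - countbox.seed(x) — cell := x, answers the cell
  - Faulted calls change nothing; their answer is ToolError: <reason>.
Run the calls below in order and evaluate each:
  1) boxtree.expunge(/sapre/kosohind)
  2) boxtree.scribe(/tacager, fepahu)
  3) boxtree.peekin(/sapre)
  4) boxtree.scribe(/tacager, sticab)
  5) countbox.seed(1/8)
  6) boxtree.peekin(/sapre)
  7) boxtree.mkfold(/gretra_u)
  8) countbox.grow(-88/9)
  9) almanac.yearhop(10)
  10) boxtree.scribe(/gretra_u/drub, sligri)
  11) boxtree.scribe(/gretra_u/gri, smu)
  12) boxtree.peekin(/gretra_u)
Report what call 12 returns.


Answer: [drub, gri]

Derivation:
→ boxtree.expunge(p: /sapre/kosohind)
← ok
→ boxtree.scribe(p: /tacager, c: fepahu)
← created
→ boxtree.peekin(p: /sapre)
← []
→ boxtree.scribe(p: /tacager, c: sticab)
← overwrote
→ countbox.seed(x: 1/8)
← 1/8
→ boxtree.peekin(p: /sapre)
← []
→ boxtree.mkfold(p: /gretra_u)
← ok
→ countbox.grow(x: -88/9)
← -695/72
→ almanac.yearhop(n: 10)
← 1733-09-25
→ boxtree.scribe(p: /gretra_u/drub, c: sligri)
← created
→ boxtree.scribe(p: /gretra_u/gri, c: smu)
← created
→ boxtree.peekin(p: /gretra_u)
← [drub, gri]


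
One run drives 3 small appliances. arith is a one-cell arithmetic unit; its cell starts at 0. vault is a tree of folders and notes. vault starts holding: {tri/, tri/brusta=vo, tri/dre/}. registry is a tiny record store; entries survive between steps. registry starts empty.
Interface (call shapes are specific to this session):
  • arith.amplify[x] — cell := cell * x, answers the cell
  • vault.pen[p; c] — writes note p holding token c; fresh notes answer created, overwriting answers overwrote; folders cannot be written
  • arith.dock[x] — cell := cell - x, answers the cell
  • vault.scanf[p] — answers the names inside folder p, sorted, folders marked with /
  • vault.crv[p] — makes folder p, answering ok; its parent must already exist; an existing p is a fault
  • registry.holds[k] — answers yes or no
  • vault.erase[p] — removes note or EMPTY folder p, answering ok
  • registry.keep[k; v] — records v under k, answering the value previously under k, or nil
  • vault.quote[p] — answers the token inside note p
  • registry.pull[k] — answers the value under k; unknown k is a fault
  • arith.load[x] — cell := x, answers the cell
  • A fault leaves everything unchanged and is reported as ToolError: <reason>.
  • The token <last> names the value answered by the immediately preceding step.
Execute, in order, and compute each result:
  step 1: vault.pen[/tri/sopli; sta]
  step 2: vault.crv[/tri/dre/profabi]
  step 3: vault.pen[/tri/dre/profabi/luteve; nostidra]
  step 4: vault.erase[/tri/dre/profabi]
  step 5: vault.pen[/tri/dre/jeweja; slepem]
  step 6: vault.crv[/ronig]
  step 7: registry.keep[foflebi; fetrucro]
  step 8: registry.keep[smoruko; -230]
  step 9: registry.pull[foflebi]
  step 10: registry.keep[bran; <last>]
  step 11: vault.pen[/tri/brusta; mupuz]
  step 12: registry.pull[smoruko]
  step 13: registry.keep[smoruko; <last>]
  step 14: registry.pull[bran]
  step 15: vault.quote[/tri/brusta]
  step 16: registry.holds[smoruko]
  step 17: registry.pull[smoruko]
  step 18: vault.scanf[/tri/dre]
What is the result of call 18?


>>> vault.pen p→/tri/sopli c→sta
[out] created
>>> vault.crv p→/tri/dre/profabi
[out] ok
>>> vault.pen p→/tri/dre/profabi/luteve c→nostidra
[out] created
>>> vault.erase p→/tri/dre/profabi
[out] ToolError: not empty
>>> vault.pen p→/tri/dre/jeweja c→slepem
[out] created
>>> vault.crv p→/ronig
[out] ok
>>> registry.keep k→foflebi v→fetrucro
[out] nil
>>> registry.keep k→smoruko v→-230
[out] nil
>>> registry.pull k→foflebi
[out] fetrucro
>>> registry.keep k→bran v→<last>
[out] nil
>>> vault.pen p→/tri/brusta c→mupuz
[out] overwrote
>>> registry.pull k→smoruko
[out] -230
>>> registry.keep k→smoruko v→<last>
[out] -230
>>> registry.pull k→bran
[out] fetrucro
>>> vault.quote p→/tri/brusta
[out] mupuz
>>> registry.holds k→smoruko
[out] yes
>>> registry.pull k→smoruko
[out] -230
>>> vault.scanf p→/tri/dre
[out] [jeweja, profabi/]

Answer: [jeweja, profabi/]


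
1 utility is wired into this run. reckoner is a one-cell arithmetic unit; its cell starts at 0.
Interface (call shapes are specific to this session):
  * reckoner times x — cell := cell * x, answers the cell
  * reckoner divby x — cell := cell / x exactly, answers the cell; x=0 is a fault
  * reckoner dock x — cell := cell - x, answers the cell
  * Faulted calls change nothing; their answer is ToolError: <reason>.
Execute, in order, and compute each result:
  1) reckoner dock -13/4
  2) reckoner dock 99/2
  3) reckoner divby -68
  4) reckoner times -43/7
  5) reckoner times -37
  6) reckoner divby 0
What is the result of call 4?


Next I call reckoner dock passing x=-13/4, and get 13/4.
Next I call reckoner dock passing x=99/2, and observe -185/4.
Invoking reckoner divby passing x=-68, and observe 185/272.
Using reckoner times passing x=-43/7, — result: -7955/1904.
I call reckoner times passing x=-37, → 294335/1904.
I try reckoner divby passing x=0, and get ToolError: division by zero.

Answer: -7955/1904


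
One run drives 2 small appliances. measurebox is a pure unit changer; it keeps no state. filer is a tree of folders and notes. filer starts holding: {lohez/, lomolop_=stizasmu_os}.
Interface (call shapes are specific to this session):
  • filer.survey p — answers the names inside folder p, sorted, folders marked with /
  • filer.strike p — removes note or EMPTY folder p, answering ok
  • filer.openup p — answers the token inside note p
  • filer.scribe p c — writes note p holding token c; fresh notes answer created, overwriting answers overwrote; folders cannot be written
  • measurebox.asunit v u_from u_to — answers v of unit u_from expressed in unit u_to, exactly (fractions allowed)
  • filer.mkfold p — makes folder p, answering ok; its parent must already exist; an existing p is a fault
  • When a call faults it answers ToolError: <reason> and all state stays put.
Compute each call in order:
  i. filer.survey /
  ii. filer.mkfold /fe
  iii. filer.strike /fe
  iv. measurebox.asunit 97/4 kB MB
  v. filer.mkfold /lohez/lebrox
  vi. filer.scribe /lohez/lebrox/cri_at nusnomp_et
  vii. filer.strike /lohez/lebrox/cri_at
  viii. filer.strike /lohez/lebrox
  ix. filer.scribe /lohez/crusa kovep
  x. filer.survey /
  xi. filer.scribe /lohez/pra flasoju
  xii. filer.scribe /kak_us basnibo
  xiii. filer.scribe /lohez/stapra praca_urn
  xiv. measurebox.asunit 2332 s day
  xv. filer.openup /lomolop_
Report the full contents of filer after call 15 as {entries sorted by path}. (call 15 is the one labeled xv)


Answer: {kak_us=basnibo, lohez/, lohez/crusa=kovep, lohez/pra=flasoju, lohez/stapra=praca_urn, lomolop_=stizasmu_os}

Derivation:
→ filer.survey(p='/')
← [lohez/, lomolop_]
→ filer.mkfold(p='/fe')
← ok
→ filer.strike(p='/fe')
← ok
→ measurebox.asunit(v='97/4', u_from='kB', u_to='MB')
← 97/4000
→ filer.mkfold(p='/lohez/lebrox')
← ok
→ filer.scribe(p='/lohez/lebrox/cri_at', c='nusnomp_et')
← created
→ filer.strike(p='/lohez/lebrox/cri_at')
← ok
→ filer.strike(p='/lohez/lebrox')
← ok
→ filer.scribe(p='/lohez/crusa', c='kovep')
← created
→ filer.survey(p='/')
← [lohez/, lomolop_]
→ filer.scribe(p='/lohez/pra', c='flasoju')
← created
→ filer.scribe(p='/kak_us', c='basnibo')
← created
→ filer.scribe(p='/lohez/stapra', c='praca_urn')
← created
→ measurebox.asunit(v='2332', u_from='s', u_to='day')
← 583/21600
→ filer.openup(p='/lomolop_')
← stizasmu_os


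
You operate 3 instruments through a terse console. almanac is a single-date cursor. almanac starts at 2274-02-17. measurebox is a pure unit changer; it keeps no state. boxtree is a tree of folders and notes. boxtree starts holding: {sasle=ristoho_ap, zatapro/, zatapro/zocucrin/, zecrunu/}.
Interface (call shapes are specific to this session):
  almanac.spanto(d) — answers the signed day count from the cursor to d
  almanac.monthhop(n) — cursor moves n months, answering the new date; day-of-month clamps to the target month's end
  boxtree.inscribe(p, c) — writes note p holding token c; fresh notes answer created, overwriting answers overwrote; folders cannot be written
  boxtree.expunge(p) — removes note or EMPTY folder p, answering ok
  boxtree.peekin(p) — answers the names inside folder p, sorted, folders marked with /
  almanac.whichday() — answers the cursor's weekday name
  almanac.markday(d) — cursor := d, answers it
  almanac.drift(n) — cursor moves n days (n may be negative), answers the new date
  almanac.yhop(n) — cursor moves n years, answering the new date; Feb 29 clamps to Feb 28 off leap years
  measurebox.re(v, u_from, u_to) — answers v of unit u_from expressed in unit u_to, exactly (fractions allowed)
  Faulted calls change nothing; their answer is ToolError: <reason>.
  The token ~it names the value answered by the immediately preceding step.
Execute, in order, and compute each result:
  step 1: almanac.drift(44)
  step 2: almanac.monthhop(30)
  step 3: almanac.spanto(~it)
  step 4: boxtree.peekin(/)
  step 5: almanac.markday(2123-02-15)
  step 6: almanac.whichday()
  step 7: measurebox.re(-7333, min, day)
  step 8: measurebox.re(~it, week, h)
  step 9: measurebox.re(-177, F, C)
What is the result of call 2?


% drift n=44
[out] 2274-04-02
% monthhop n=30
[out] 2276-10-02
% spanto d=~it
[out] 0
% peekin p=/
[out] [sasle, zatapro/, zecrunu/]
% markday d=2123-02-15
[out] 2123-02-15
% whichday
[out] Monday
% re v=-7333 u_from=min u_to=day
[out] -7333/1440
% re v=~it u_from=week u_to=h
[out] -51331/60
% re v=-177 u_from=F u_to=C
[out] -1045/9

Answer: 2276-10-02


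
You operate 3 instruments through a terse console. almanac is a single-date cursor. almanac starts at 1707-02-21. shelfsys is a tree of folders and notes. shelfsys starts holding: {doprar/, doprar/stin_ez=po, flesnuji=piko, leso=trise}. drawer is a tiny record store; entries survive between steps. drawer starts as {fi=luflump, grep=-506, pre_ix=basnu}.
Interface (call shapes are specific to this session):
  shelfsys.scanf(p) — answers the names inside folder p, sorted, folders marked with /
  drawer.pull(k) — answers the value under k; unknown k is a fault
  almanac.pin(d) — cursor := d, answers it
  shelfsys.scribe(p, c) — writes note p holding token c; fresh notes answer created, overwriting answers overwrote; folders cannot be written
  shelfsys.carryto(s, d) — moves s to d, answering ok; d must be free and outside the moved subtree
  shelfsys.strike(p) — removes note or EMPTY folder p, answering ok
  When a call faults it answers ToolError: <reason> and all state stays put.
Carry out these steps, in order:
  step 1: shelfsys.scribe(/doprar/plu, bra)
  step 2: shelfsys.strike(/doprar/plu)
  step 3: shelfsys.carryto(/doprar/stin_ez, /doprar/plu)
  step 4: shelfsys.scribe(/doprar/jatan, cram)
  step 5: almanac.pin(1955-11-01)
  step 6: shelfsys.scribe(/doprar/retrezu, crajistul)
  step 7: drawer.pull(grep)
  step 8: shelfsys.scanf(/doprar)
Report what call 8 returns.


Answer: [jatan, plu, retrezu]

Derivation:
-- 1. shelfsys.scribe(/doprar/plu, bra) => created
-- 2. shelfsys.strike(/doprar/plu) => ok
-- 3. shelfsys.carryto(/doprar/stin_ez, /doprar/plu) => ok
-- 4. shelfsys.scribe(/doprar/jatan, cram) => created
-- 5. almanac.pin(1955-11-01) => 1955-11-01
-- 6. shelfsys.scribe(/doprar/retrezu, crajistul) => created
-- 7. drawer.pull(grep) => -506
-- 8. shelfsys.scanf(/doprar) => [jatan, plu, retrezu]
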